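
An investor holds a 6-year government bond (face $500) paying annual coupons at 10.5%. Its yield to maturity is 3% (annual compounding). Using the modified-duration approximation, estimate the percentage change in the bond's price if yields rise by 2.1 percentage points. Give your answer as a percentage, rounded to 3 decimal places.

Periodic yield y = 0.03. Modified duration first:
  t   CF        PV=CF/(1+0.03)^t    t·PV
  1        52.50        50.9709        50.9709
  2        52.50        49.4863        98.9726
  3        52.50        48.0449       144.1348
  4        52.50        46.6456       186.5823
  5        52.50        45.2870       226.4348
  6       552.50       462.7101     2,776.2603
  Σ                    703.1447     3,483.3557
P = 703.1447; D_Mac = 4.95397 yrs; D_mod = 4.95397/(1+0.03) = 4.80968 yrs.
ΔP/P ≈ -D_mod · Δy = -4.80968 × (+0.021) = -0.101003 = -10.1003%.

-10.100%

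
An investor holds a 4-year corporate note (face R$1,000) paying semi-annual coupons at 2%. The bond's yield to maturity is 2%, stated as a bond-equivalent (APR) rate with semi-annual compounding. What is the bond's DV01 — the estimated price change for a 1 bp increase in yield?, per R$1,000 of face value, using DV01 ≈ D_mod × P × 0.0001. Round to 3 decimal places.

Periodic yield y = 0.01.
  t   CF        PV=CF/(1+0.01)^t    t·PV
  1        10.00         9.9010         9.9010
  2        10.00         9.8030        19.6059
  3        10.00         9.7059        29.1177
  4        10.00         9.6098        38.4392
  5        10.00         9.5147        47.5733
  6        10.00         9.4205        56.5227
  7        10.00         9.3272        65.2903
  8     1,010.00       932.7181     7,461.7444
  Σ                  1,000.0000     7,728.1945
P = 1,000.0000; D_Mac = 7.72819 half-year periods = 3.86410 yrs; D_mod = 3.82584 yrs.
DV01 ≈ 3.82584 × 1,000.0000 × 0.0001 = 0.382584.

R$0.383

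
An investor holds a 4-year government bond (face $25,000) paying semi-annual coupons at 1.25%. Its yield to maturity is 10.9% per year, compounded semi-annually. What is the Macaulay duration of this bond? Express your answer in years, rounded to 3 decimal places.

3.892 years

Periodic yield y = 0.0545. Discount each cash flow and weight by its period:
  t   CF        PV=CF/(1+0.0545)^t    t·PV
  1       156.25       148.1745       148.1745
  2       156.25       140.5163       281.0327
  3       156.25       133.2540       399.7620
  4       156.25       126.3670       505.4680
  5       156.25       119.8359       599.1797
  6       156.25       113.6424       681.8546
  7       156.25       107.7690       754.3831
  8    25,156.25    16,454.0658   131,632.5263
  Σ                 17,343.6250   135,002.3810
Price P = Σ PV = 17,343.6250.
Macaulay duration = Σ(t·PV) / P = 135,002.3810 / 17,343.6250 = 7.78398 half-year periods.
In years: 7.78398 / 2 = 3.89199 years.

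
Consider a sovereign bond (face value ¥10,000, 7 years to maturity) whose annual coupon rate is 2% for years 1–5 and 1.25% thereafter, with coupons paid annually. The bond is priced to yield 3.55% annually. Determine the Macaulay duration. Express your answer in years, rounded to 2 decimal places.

6.58 years

Periodic yield y = 0.0355. Discount each cash flow and weight by its year:
  t   CF        PV=CF/(1+0.0355)^t    t·PV
  1       200.00       193.1434       193.1434
  2       200.00       186.5219       373.0438
  3       200.00       180.1274       540.3821
  4       200.00       173.9521       695.8083
  5       200.00       167.9885       839.9424
  6       125.00       101.3933       608.3600
  7    10,125.00     7,931.2988    55,519.0913
  Σ                  8,934.4253    58,769.7712
Price P = Σ PV = 8,934.4253.
Macaulay duration = Σ(t·PV) / P = 58,769.7712 / 8,934.4253 = 6.57790 years.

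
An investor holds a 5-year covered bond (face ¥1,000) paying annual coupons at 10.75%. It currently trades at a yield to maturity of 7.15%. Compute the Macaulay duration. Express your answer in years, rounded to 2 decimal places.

Periodic yield y = 0.0715. Discount each cash flow and weight by its year:
  t   CF        PV=CF/(1+0.0715)^t    t·PV
  1       107.50       100.3266       100.3266
  2       107.50        93.6320       187.2639
  3       107.50        87.3840       262.1520
  4       107.50        81.5530       326.2119
  5     1,107.50       784.1206     3,920.6029
  Σ                  1,147.0162     4,796.5574
Price P = Σ PV = 1,147.0162.
Macaulay duration = Σ(t·PV) / P = 4,796.5574 / 1,147.0162 = 4.18177 years.

4.18 years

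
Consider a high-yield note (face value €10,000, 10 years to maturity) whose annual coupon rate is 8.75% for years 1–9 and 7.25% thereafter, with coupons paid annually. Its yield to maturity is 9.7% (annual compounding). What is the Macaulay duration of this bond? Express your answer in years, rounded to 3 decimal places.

6.940 years

Periodic yield y = 0.097. Discount each cash flow and weight by its year:
  t   CF        PV=CF/(1+0.097)^t    t·PV
  1       875.00       797.6299       797.6299
  2       875.00       727.1011     1,454.2022
  3       875.00       662.8087     1,988.4260
  4       875.00       604.2011     2,416.8046
  5       875.00       550.7759     2,753.8794
  6       875.00       502.0746     3,012.4479
  7       875.00       457.6797     3,203.7580
  8       875.00       417.2103     3,337.6825
  9       875.00       380.3193     3,422.8740
  10   10,725.00     4,249.4334    42,494.3338
  Σ                  9,349.2341    64,882.0382
Price P = Σ PV = 9,349.2341.
Macaulay duration = Σ(t·PV) / P = 64,882.0382 / 9,349.2341 = 6.93982 years.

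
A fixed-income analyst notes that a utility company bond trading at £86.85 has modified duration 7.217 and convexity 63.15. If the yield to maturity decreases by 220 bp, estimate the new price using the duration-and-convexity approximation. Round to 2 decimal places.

Duration effect: -D_mod·Δy = -7.217 × (-0.022) = +0.158774
Convexity effect: ½·C·(Δy)² = 0.5 × 63.15 × (-0.022)² = +0.0152823
ΔP/P ≈ +0.158774 + 0.0152823 = +0.1740563
New price ≈ 86.85 × (1 + 0.1740563) = 101.966789655.

£101.97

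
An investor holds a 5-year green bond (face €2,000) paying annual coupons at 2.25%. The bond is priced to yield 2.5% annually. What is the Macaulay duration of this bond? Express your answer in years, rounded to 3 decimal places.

Periodic yield y = 0.025. Discount each cash flow and weight by its year:
  t   CF        PV=CF/(1+0.025)^t    t·PV
  1        45.00        43.9024        43.9024
  2        45.00        42.8316        85.6633
  3        45.00        41.7870       125.3609
  4        45.00        40.7678       163.0711
  5     2,045.00     1,807.4820     9,037.4101
  Σ                  1,976.7709     9,455.4079
Price P = Σ PV = 1,976.7709.
Macaulay duration = Σ(t·PV) / P = 9,455.4079 / 1,976.7709 = 4.78326 years.

4.783 years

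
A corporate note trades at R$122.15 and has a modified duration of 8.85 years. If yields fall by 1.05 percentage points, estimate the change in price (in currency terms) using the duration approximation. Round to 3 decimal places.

+R$11.351

Duration approximation: ΔP/P ≈ -D_mod · Δy = -8.85 × (-0.0105) = +0.092925.
ΔP ≈ 122.15 × (+0.092925) = +11.35078875.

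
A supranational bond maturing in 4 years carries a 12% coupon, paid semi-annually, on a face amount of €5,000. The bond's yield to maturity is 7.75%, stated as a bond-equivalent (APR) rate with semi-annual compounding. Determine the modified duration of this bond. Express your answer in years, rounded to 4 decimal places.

Periodic yield y = 0.03875. First find Macaulay duration:
  t   CF        PV=CF/(1+0.03875)^t    t·PV
  1       300.00       288.8087       288.8087
  2       300.00       278.0348       556.0696
  3       300.00       267.6629       802.9886
  4       300.00       257.6779     1,030.7114
  5       300.00       248.0653     1,240.3266
  6       300.00       238.8114     1,432.8683
  7       300.00       229.9027     1,609.3186
  8     5,300.00     3,910.0974    31,280.7792
  Σ                  5,719.0610    38,241.8711
P = 5,719.0610; Macaulay duration = 38,241.8711 / 5,719.0610 = 6.68674 half-year periods = 3.34337 years.
Modified duration = D_Mac / (1 + y) = 3.34337 / 1.03875 = 3.21865 years.

3.2186 years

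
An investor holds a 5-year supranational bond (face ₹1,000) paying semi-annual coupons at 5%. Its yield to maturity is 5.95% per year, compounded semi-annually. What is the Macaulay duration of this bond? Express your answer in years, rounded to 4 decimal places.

4.4724 years

Periodic yield y = 0.02975. Discount each cash flow and weight by its period:
  t   CF        PV=CF/(1+0.02975)^t    t·PV
  1        25.00        24.2777        24.2777
  2        25.00        23.5763        47.1527
  3        25.00        22.8952        68.6856
  4        25.00        22.2338        88.9350
  5        25.00        21.5914       107.9571
  6        25.00        20.9676       125.8057
  7        25.00        20.3619       142.5330
  8        25.00        19.7736       158.1887
  9        25.00        19.2023       172.8209
  10    1,025.00       764.5499     7,645.4994
  Σ                    959.4298     8,581.8559
Price P = Σ PV = 959.4298.
Macaulay duration = Σ(t·PV) / P = 8,581.8559 / 959.4298 = 8.94475 half-year periods.
In years: 8.94475 / 2 = 4.47237 years.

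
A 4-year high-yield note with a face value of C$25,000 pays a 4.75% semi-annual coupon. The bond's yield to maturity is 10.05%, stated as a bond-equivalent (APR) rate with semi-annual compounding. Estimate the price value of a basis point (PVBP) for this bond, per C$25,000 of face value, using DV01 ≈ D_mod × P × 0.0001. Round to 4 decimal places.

C$7.2067

Periodic yield y = 0.05025.
  t   CF        PV=CF/(1+0.05025)^t    t·PV
  1       593.75       565.3416       565.3416
  2       593.75       538.2924     1,076.5848
  3       593.75       512.5374     1,537.6122
  4       593.75       488.0147     1,952.0586
  5       593.75       464.6652     2,323.3261
  6       593.75       442.4330     2,654.5978
  7       593.75       421.2644     2,948.8510
  8    25,593.75    17,289.8968   138,319.1746
  Σ                 20,722.4455   151,377.5467
P = 20,722.4455; D_Mac = 7.30500 half-year periods = 3.65250 yrs; D_mod = 3.47775 yrs.
DV01 ≈ 3.47775 × 20,722.4455 × 0.0001 = 7.206739.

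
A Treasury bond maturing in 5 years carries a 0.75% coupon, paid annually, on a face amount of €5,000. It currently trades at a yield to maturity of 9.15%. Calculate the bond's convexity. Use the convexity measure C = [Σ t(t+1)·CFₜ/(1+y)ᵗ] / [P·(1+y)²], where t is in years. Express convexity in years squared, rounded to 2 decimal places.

24.56

With y = 0.0915:
  t   CF        PV=CF/(1+0.0915)^t    t·PV        t(t+1)·PV
  1        37.50        34.3564        34.3564          68.7128
  2        37.50        31.4763        62.9526         188.8578
  3        37.50        28.8377        86.5130         346.0519
  4        37.50        26.4202       105.6809         528.4043
  5     5,037.50     3,251.5943    16,257.9717      97,547.8302
  Σ                  3,372.6849    16,547.4745      98,679.8570
P = 3,372.6849.
Convexity = Σ t(t+1)·PV / [P·(1+y)²] = 98,679.8570 / (3,372.6849 × 1.191372) = 24.55869.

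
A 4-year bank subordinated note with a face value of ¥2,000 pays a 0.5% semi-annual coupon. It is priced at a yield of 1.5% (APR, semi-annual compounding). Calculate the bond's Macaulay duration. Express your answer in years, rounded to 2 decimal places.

3.96 years

Periodic yield y = 0.0075. Discount each cash flow and weight by its period:
  t   CF        PV=CF/(1+0.0075)^t    t·PV
  1         5.00         4.9628         4.9628
  2         5.00         4.9258         9.8517
  3         5.00         4.8892        14.6675
  4         5.00         4.8528        19.4111
  5         5.00         4.8166        24.0832
  6         5.00         4.7808        28.6847
  7         5.00         4.7452        33.2164
  8     2,005.00     1,888.6607    15,109.2854
  Σ                  1,922.6339    15,244.1628
Price P = Σ PV = 1,922.6339.
Macaulay duration = Σ(t·PV) / P = 15,244.1628 / 1,922.6339 = 7.92879 half-year periods.
In years: 7.92879 / 2 = 3.96440 years.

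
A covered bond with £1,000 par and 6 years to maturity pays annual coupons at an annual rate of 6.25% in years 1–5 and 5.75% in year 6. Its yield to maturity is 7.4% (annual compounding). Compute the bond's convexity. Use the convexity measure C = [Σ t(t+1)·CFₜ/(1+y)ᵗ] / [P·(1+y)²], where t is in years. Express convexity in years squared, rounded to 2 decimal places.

With y = 0.074:
  t   CF        PV=CF/(1+0.074)^t    t·PV        t(t+1)·PV
  1        62.50        58.1937        58.1937         116.3873
  2        62.50        54.1840       108.3681         325.1043
  3        62.50        50.4507       151.3521         605.4084
  4        62.50        46.9746       187.8983         939.4916
  5        62.50        43.7380       218.6898       1,312.1391
  6     1,057.50       689.0563     4,134.3376      28,940.3633
  Σ                    942.5972     4,858.8396      32,238.8939
P = 942.5972.
Convexity = Σ t(t+1)·PV / [P·(1+y)²] = 32,238.8939 / (942.5972 × 1.153476) = 29.65141.

29.65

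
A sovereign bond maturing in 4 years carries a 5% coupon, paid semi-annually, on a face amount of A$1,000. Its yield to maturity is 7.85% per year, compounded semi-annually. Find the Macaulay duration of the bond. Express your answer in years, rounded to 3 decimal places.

Periodic yield y = 0.03925. Discount each cash flow and weight by its period:
  t   CF        PV=CF/(1+0.03925)^t    t·PV
  1        25.00        24.0558        24.0558
  2        25.00        23.1473        46.2946
  3        25.00        22.2731        66.8192
  4        25.00        21.4319        85.7274
  5        25.00        20.6224       103.1122
  6        25.00        19.8436       119.0614
  7        25.00        19.0941       133.6589
  8     1,025.00       753.2924     6,026.3394
  Σ                    903.7606     6,605.0688
Price P = Σ PV = 903.7606.
Macaulay duration = Σ(t·PV) / P = 6,605.0688 / 903.7606 = 7.30843 half-year periods.
In years: 7.30843 / 2 = 3.65421 years.

3.654 years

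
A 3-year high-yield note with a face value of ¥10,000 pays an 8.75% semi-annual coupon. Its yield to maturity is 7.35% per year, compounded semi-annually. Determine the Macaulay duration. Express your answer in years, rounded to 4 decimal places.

2.7089 years

Periodic yield y = 0.03675. Discount each cash flow and weight by its period:
  t   CF        PV=CF/(1+0.03675)^t    t·PV
  1       437.50       421.9918       421.9918
  2       437.50       407.0333       814.0667
  3       437.50       392.6051     1,177.8153
  4       437.50       378.6883     1,514.7532
  5       437.50       365.2648     1,826.3241
  6    10,437.50     8,405.2808    50,431.6845
  Σ                 10,370.8641    56,186.6355
Price P = Σ PV = 10,370.8641.
Macaulay duration = Σ(t·PV) / P = 56,186.6355 / 10,370.8641 = 5.41774 half-year periods.
In years: 5.41774 / 2 = 2.70887 years.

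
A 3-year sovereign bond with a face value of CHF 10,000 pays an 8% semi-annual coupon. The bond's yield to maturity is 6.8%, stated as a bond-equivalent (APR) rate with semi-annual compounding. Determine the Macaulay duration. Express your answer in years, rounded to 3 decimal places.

2.731 years

Periodic yield y = 0.034. Discount each cash flow and weight by its period:
  t   CF        PV=CF/(1+0.034)^t    t·PV
  1       400.00       386.8472       386.8472
  2       400.00       374.1269       748.2538
  3       400.00       361.8248     1,085.4745
  4       400.00       349.9273     1,399.7092
  5       400.00       338.4210     1,692.1050
  6    10,400.00     8,509.6188    51,057.7129
  Σ                 10,320.7660    56,370.1026
Price P = Σ PV = 10,320.7660.
Macaulay duration = Σ(t·PV) / P = 56,370.1026 / 10,320.7660 = 5.46181 half-year periods.
In years: 5.46181 / 2 = 2.73091 years.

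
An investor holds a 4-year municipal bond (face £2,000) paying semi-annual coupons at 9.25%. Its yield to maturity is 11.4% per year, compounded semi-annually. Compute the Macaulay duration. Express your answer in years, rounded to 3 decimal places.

3.409 years

Periodic yield y = 0.057. Discount each cash flow and weight by its period:
  t   CF        PV=CF/(1+0.057)^t    t·PV
  1        92.50        87.5118        87.5118
  2        92.50        82.7926       165.5853
  3        92.50        78.3280       234.9839
  4        92.50        74.1040       296.4161
  5        92.50        70.1079       350.5394
  6        92.50        66.3272       397.9633
  7        92.50        62.7504       439.2531
  8     2,092.50     1,342.9677    10,743.7416
  Σ                  1,864.8897    12,715.9945
Price P = Σ PV = 1,864.8897.
Macaulay duration = Σ(t·PV) / P = 12,715.9945 / 1,864.8897 = 6.81863 half-year periods.
In years: 6.81863 / 2 = 3.40932 years.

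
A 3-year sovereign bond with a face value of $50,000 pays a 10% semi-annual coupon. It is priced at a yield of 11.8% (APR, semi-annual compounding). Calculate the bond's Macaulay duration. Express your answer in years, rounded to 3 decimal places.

Periodic yield y = 0.059. Discount each cash flow and weight by its period:
  t   CF        PV=CF/(1+0.059)^t    t·PV
  1     2,500.00     2,360.7177     2,360.7177
  2     2,500.00     2,229.1951     4,458.3903
  3     2,500.00     2,105.0001     6,315.0004
  4     2,500.00     1,987.7244     7,950.8976
  5     2,500.00     1,876.9824     9,384.9122
  6    52,500.00    37,220.6148   223,323.6890
  Σ                 47,780.2346   253,793.6071
Price P = Σ PV = 47,780.2346.
Macaulay duration = Σ(t·PV) / P = 253,793.6071 / 47,780.2346 = 5.31169 half-year periods.
In years: 5.31169 / 2 = 2.65584 years.

2.656 years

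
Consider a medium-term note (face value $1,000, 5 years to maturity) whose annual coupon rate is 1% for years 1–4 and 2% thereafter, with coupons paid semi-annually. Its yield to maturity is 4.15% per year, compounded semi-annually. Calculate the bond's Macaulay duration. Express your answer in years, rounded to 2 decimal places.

4.88 years

Periodic yield y = 0.02075. Discount each cash flow and weight by its period:
  t   CF        PV=CF/(1+0.02075)^t    t·PV
  1         5.00         4.8984         4.8984
  2         5.00         4.7988         9.5976
  3         5.00         4.7012        14.1037
  4         5.00         4.6057        18.4227
  5         5.00         4.5120        22.5602
  6         5.00         4.4203        26.5219
  7         5.00         4.3305        30.3132
  8         5.00         4.2424        33.9395
  9        10.00         8.3124        74.8114
  10    1,010.00       822.4841     8,224.8406
  Σ                    867.3057     8,460.0091
Price P = Σ PV = 867.3057.
Macaulay duration = Σ(t·PV) / P = 8,460.0091 / 867.3057 = 9.75436 half-year periods.
In years: 9.75436 / 2 = 4.87718 years.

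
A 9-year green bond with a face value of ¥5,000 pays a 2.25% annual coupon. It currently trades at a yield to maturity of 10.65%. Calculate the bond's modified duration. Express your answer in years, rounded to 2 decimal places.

7.13 years

Periodic yield y = 0.1065. First find Macaulay duration:
  t   CF        PV=CF/(1+0.1065)^t    t·PV
  1       112.50       101.6719       101.6719
  2       112.50        91.8861       183.7721
  3       112.50        83.0421       249.1263
  4       112.50        75.0493       300.1973
  5       112.50        67.8259       339.1294
  6       112.50        61.2977       367.7861
  7       112.50        55.3978       387.7847
  8       112.50        50.0658       400.5264
  9     5,112.50     2,056.2246    18,506.0217
  Σ                  2,642.4612    20,836.0159
P = 2,642.4612; Macaulay duration = 20,836.0159 / 2,642.4612 = 7.88508 years.
Modified duration = D_Mac / (1 + y) = 7.88508 / 1.1065 = 7.12614 years.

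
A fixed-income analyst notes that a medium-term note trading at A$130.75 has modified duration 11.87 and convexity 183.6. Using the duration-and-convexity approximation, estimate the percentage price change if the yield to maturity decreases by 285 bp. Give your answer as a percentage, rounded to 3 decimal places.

+41.286%

Duration effect: -D_mod·Δy = -11.87 × (-0.0285) = +0.338295
Convexity effect: ½·C·(Δy)² = 0.5 × 183.6 × (-0.0285)² = +0.07456455
ΔP/P ≈ +0.338295 + 0.07456455 = +0.41285955
= +41.285955%.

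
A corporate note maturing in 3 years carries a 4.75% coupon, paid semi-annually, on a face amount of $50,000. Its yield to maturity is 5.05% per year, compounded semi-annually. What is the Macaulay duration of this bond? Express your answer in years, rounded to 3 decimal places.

2.830 years

Periodic yield y = 0.02525. Discount each cash flow and weight by its period:
  t   CF        PV=CF/(1+0.02525)^t    t·PV
  1     1,187.50     1,158.2541     1,158.2541
  2     1,187.50     1,129.7284     2,259.4569
  3     1,187.50     1,101.9053     3,305.7160
  4     1,187.50     1,074.7675     4,299.0698
  5     1,187.50     1,048.2979     5,241.4897
  6    51,187.50    44,074.2825   264,445.6952
  Σ                 49,587.2358   280,709.6816
Price P = Σ PV = 49,587.2358.
Macaulay duration = Σ(t·PV) / P = 280,709.6816 / 49,587.2358 = 5.66093 half-year periods.
In years: 5.66093 / 2 = 2.83046 years.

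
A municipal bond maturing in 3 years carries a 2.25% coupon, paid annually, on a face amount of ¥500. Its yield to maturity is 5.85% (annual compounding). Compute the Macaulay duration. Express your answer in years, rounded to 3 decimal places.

Periodic yield y = 0.0585. Discount each cash flow and weight by its year:
  t   CF        PV=CF/(1+0.0585)^t    t·PV
  1        11.25        10.6282        10.6282
  2        11.25        10.0409        20.0817
  3       511.25       431.0828     1,293.2485
  Σ                    451.7519     1,323.9585
Price P = Σ PV = 451.7519.
Macaulay duration = Σ(t·PV) / P = 1,323.9585 / 451.7519 = 2.93072 years.

2.931 years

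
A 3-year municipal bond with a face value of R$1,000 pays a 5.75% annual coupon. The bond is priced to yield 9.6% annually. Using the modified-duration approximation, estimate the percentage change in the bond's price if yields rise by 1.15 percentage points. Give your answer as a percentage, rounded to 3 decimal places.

Periodic yield y = 0.096. Modified duration first:
  t   CF        PV=CF/(1+0.096)^t    t·PV
  1        57.50        52.4635        52.4635
  2        57.50        47.8682        95.7363
  3     1,057.50       803.2463     2,409.7388
  Σ                    903.5779     2,557.9386
P = 903.5779; D_Mac = 2.83090 yrs; D_mod = 2.83090/(1+0.096) = 2.58294 yrs.
ΔP/P ≈ -D_mod · Δy = -2.58294 × (+0.0115) = -0.029704 = -2.9704%.

-2.970%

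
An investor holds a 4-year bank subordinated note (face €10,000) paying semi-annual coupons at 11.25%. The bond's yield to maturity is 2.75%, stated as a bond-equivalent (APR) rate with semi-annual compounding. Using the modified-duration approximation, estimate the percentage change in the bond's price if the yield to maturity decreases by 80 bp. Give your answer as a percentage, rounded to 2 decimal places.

+2.70%

Periodic yield y = 0.01375. Modified duration first:
  t   CF        PV=CF/(1+0.01375)^t    t·PV
  1       562.50       554.8705       554.8705
  2       562.50       547.3445     1,094.6891
  3       562.50       539.9206     1,619.7619
  4       562.50       532.5974     2,130.3897
  5       562.50       525.3735     2,626.8677
  6       562.50       518.2476     3,109.4858
  7       562.50       511.2184     3,578.5286
  8    10,562.50     9,469.3416    75,754.7329
  Σ                 13,198.9143    90,469.3262
P = 13,198.9143; D_Mac = 6.85430 half-year periods = 3.42715 yrs; D_mod = 3.42715/(1+0.01375) = 3.38067 yrs.
ΔP/P ≈ -D_mod · Δy = -3.38067 × (-0.008) = +0.027045 = +2.7045%.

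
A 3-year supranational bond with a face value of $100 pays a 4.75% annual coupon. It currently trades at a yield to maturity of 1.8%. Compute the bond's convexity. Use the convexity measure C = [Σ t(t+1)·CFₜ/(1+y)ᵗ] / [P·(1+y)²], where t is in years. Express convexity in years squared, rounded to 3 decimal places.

With y = 0.018:
  t   CF        PV=CF/(1+0.018)^t    t·PV        t(t+1)·PV
  1         4.75         4.6660         4.6660           9.3320
  2         4.75         4.5835         9.1670          27.5011
  3       104.75        99.2912       297.8736       1,191.4942
  Σ                    108.5407       311.7066       1,228.3273
P = 108.5407.
Convexity = Σ t(t+1)·PV / [P·(1+y)²] = 1,228.3273 / (108.5407 × 1.036324) = 10.92008.

10.920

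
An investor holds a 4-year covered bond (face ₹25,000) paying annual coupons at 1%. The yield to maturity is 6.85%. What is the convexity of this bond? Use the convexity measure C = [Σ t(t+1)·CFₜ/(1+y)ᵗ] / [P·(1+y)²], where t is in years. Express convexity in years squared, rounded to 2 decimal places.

With y = 0.0685:
  t   CF        PV=CF/(1+0.0685)^t    t·PV        t(t+1)·PV
  1       250.00       233.9729       233.9729         467.9457
  2       250.00       218.9732       437.9464       1,313.8392
  3       250.00       204.9351       614.8054       2,459.2217
  4    25,250.00    19,371.5011    77,486.0046     387,430.0228
  Σ                 20,029.3823    78,772.7292     391,671.0294
P = 20,029.3823.
Convexity = Σ t(t+1)·PV / [P·(1+y)²] = 391,671.0294 / (20,029.3823 × 1.141692) = 17.12793.

17.13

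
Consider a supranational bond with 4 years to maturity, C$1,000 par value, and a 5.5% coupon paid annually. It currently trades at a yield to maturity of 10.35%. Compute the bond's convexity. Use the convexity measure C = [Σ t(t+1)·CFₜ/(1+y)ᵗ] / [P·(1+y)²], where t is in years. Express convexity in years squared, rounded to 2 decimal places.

14.62

With y = 0.1035:
  t   CF        PV=CF/(1+0.1035)^t    t·PV        t(t+1)·PV
  1        55.00        49.8414        49.8414          99.6828
  2        55.00        45.1667        90.3333         271.0000
  3        55.00        40.9304       122.7911         491.1644
  4     1,055.00       711.4807     2,845.9227      14,229.6135
  Σ                    847.4191     3,108.8886      15,091.4608
P = 847.4191.
Convexity = Σ t(t+1)·PV / [P·(1+y)²] = 15,091.4608 / (847.4191 × 1.217712) = 14.62475.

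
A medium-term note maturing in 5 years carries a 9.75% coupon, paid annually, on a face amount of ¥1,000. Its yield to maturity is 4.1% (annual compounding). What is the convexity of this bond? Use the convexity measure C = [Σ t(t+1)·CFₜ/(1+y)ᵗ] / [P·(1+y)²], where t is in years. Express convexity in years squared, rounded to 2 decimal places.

22.40

With y = 0.041:
  t   CF        PV=CF/(1+0.041)^t    t·PV        t(t+1)·PV
  1        97.50        93.6599        93.6599         187.3199
  2        97.50        89.9711       179.9423         539.8268
  3        97.50        86.4276       259.2828       1,037.1311
  4        97.50        83.0236       332.0945       1,660.4725
  5     1,097.50       897.7406     4,488.7032      26,932.2189
  Σ                  1,250.8229     5,353.6826      30,356.9692
P = 1,250.8229.
Convexity = Σ t(t+1)·PV / [P·(1+y)²] = 30,356.9692 / (1,250.8229 × 1.083681) = 22.39552.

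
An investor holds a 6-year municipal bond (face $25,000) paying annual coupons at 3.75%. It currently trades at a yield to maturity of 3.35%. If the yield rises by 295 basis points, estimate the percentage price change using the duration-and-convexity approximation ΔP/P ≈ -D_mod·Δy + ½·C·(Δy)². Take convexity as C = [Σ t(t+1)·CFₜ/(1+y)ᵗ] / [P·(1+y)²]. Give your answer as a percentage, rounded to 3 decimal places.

-14.151%

With y = 0.0335:
  t   CF        PV=CF/(1+0.0335)^t    t·PV        t(t+1)·PV
  1       937.50       907.1118       907.1118       1,814.2235
  2       937.50       877.7085     1,755.4170       5,266.2511
  3       937.50       849.2584     2,547.7751      10,191.1004
  4       937.50       821.7304     3,286.9216      16,434.6079
  5       937.50       795.0947     3,975.4736      23,852.8417
  6    25,937.50    21,284.5870   127,707.5222     893,952.6552
  Σ                 25,535.4908   140,180.2213     951,511.6799
P = 25,535.4908; D_Mac = 5.48962 yrs; D_mod = 5.31168 yrs; C = 34.88582.
Duration effect: -5.31168 × (+0.0295) = -0.156695
Convexity effect: 0.5 × 34.88582 × (0.0295)² = +0.0151797
ΔP/P ≈ -0.156695 + 0.0151797 = -0.141515 = -14.1515%.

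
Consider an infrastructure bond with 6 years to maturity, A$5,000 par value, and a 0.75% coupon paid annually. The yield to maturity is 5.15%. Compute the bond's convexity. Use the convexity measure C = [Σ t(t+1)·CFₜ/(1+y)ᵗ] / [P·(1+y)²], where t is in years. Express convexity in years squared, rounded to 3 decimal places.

36.907

With y = 0.0515:
  t   CF        PV=CF/(1+0.0515)^t    t·PV        t(t+1)·PV
  1        37.50        35.6633        35.6633          71.3267
  2        37.50        33.9166        67.8333         203.4998
  3        37.50        32.2555        96.7664         387.0657
  4        37.50        30.6757       122.7027         613.5135
  5        37.50        29.1733       145.8663         875.1976
  6     5,037.50     3,727.0000    22,362.0002     156,534.0015
  Σ                  3,888.6844    22,830.8322     158,684.6049
P = 3,888.6844.
Convexity = Σ t(t+1)·PV / [P·(1+y)²] = 158,684.6049 / (3,888.6844 × 1.105652) = 36.90741.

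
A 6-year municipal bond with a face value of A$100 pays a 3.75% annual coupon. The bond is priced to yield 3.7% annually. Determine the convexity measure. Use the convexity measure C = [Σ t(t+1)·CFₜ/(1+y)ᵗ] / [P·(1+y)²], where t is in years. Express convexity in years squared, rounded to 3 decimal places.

34.605

With y = 0.037:
  t   CF        PV=CF/(1+0.037)^t    t·PV        t(t+1)·PV
  1         3.75         3.6162         3.6162           7.2324
  2         3.75         3.4872         6.9744          20.9231
  3         3.75         3.3628        10.0883          40.3530
  4         3.75         3.2428        12.9711          64.8554
  5         3.75         3.1271        15.6353          93.8121
  6       103.75        83.4287       500.5723       3,504.0061
  Σ                    100.2647       549.8575       3,731.1821
P = 100.2647.
Convexity = Σ t(t+1)·PV / [P·(1+y)²] = 3,731.1821 / (100.2647 × 1.075369) = 34.60517.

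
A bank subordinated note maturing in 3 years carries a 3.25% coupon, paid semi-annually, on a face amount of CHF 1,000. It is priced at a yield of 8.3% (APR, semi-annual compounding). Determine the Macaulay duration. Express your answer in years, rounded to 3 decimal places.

2.872 years

Periodic yield y = 0.0415. Discount each cash flow and weight by its period:
  t   CF        PV=CF/(1+0.0415)^t    t·PV
  1        16.25        15.6025        15.6025
  2        16.25        14.9808        29.9616
  3        16.25        14.3839        43.1516
  4        16.25        13.8107        55.2429
  5        16.25        13.2604        66.3021
  6     1,016.25       796.2417     4,777.4501
  Σ                    868.2800     4,987.7107
Price P = Σ PV = 868.2800.
Macaulay duration = Σ(t·PV) / P = 4,987.7107 / 868.2800 = 5.74436 half-year periods.
In years: 5.74436 / 2 = 2.87218 years.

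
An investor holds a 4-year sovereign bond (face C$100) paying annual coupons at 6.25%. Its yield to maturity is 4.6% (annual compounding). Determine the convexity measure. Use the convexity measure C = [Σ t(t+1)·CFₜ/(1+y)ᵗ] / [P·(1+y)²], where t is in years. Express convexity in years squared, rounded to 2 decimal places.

With y = 0.046:
  t   CF        PV=CF/(1+0.046)^t    t·PV        t(t+1)·PV
  1         6.25         5.9751         5.9751          11.9503
  2         6.25         5.7124        11.4247          34.2742
  3         6.25         5.4612        16.3835          65.5339
  4       106.25        88.7569       355.0277       1,775.1383
  Σ                    105.9056       388.8110       1,886.8968
P = 105.9056.
Convexity = Σ t(t+1)·PV / [P·(1+y)²] = 1,886.8968 / (105.9056 × 1.094116) = 16.28418.

16.28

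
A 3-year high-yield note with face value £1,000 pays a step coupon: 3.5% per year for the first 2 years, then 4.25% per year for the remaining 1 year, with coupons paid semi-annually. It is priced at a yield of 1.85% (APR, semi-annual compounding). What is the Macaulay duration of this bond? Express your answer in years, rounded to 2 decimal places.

Periodic yield y = 0.00925. Discount each cash flow and weight by its period:
  t   CF        PV=CF/(1+0.00925)^t    t·PV
  1        17.50        17.3396        17.3396
  2        17.50        17.1807        34.3614
  3        17.50        17.0232        51.0697
  4        17.50        16.8672        67.4688
  5        21.25        20.2939       101.4694
  6     1,021.25       966.3613     5,798.1677
  Σ                  1,055.0659     6,069.8766
Price P = Σ PV = 1,055.0659.
Macaulay duration = Σ(t·PV) / P = 6,069.8766 / 1,055.0659 = 5.75308 half-year periods.
In years: 5.75308 / 2 = 2.87654 years.

2.88 years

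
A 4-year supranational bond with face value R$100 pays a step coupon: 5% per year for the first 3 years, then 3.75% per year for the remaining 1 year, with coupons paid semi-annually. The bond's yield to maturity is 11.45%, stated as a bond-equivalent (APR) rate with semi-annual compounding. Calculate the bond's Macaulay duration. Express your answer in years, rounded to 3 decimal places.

3.626 years

Periodic yield y = 0.05725. Discount each cash flow and weight by its period:
  t   CF        PV=CF/(1+0.05725)^t    t·PV
  1        2.500         2.3646         2.3646
  2        2.500         2.2366         4.4732
  3        2.500         2.1155         6.3464
  4        2.500         2.0009         8.0037
  5        2.500         1.8926         9.4628
  6        2.500         1.7901        10.7405
  7        1.875         1.2699         8.8891
  8      101.875        65.2598       522.0788
  Σ                     78.9300       572.3591
Price P = Σ PV = 78.9300.
Macaulay duration = Σ(t·PV) / P = 572.3591 / 78.9300 = 7.25148 half-year periods.
In years: 7.25148 / 2 = 3.62574 years.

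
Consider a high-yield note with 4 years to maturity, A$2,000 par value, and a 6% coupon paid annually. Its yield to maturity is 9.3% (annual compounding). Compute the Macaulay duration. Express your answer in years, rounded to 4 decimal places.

3.6520 years

Periodic yield y = 0.093. Discount each cash flow and weight by its year:
  t   CF        PV=CF/(1+0.093)^t    t·PV
  1       120.00       109.7896       109.7896
  2       120.00       100.4479       200.8958
  3       120.00        91.9011       275.7033
  4     2,120.00     1,485.4403     5,941.7614
  Σ                  1,787.5789     6,528.1501
Price P = Σ PV = 1,787.5789.
Macaulay duration = Σ(t·PV) / P = 6,528.1501 / 1,787.5789 = 3.65195 years.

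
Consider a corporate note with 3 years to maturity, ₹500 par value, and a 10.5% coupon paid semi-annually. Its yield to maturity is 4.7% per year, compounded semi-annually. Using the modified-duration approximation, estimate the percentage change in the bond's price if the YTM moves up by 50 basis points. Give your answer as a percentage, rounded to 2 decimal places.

-1.31%

Periodic yield y = 0.0235. Modified duration first:
  t   CF        PV=CF/(1+0.0235)^t    t·PV
  1        26.25        25.6473        25.6473
  2        26.25        25.0584        50.1168
  3        26.25        24.4831        73.4492
  4        26.25        23.9209        95.6837
  5        26.25        23.3717       116.8584
  6       526.25       457.7887     2,746.7319
  Σ                    580.2700     3,108.4874
P = 580.2700; D_Mac = 5.35697 half-year periods = 2.67848 yrs; D_mod = 2.67848/(1+0.0235) = 2.61698 yrs.
ΔP/P ≈ -D_mod · Δy = -2.61698 × (+0.005) = -0.013085 = -1.3085%.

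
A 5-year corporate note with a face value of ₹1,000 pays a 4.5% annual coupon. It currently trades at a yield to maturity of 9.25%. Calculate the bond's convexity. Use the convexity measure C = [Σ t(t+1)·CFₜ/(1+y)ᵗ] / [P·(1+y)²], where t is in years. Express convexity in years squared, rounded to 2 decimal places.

22.06

With y = 0.0925:
  t   CF        PV=CF/(1+0.0925)^t    t·PV        t(t+1)·PV
  1        45.00        41.1899        41.1899          82.3799
  2        45.00        37.7025        75.4049         226.2147
  3        45.00        34.5103       103.5308         414.1231
  4        45.00        31.5883       126.3533         631.7667
  5     1,045.00       671.4429     3,357.2143      20,143.2859
  Σ                    816.4338     3,703.6933      21,497.7703
P = 816.4338.
Convexity = Σ t(t+1)·PV / [P·(1+y)²] = 21,497.7703 / (816.4338 × 1.193556) = 22.06122.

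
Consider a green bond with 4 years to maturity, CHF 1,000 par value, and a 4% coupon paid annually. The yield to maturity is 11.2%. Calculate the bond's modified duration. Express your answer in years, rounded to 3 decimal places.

3.364 years

Periodic yield y = 0.112. First find Macaulay duration:
  t   CF        PV=CF/(1+0.112)^t    t·PV
  1        40.00        35.9712        35.9712
  2        40.00        32.3482        64.6964
  3        40.00        29.0901        87.2704
  4     1,040.00       680.1649     2,720.6594
  Σ                    777.5744     2,908.5975
P = 777.5744; Macaulay duration = 2,908.5975 / 777.5744 = 3.74060 years.
Modified duration = D_Mac / (1 + y) = 3.74060 / 1.112 = 3.36385 years.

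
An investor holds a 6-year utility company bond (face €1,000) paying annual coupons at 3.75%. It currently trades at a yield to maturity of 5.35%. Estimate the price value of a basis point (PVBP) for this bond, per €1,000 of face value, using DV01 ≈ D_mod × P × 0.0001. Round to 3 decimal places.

€0.476

Periodic yield y = 0.0535.
  t   CF        PV=CF/(1+0.0535)^t    t·PV
  1        37.50        35.5956        35.5956
  2        37.50        33.7880        67.5760
  3        37.50        32.0721        96.2164
  4        37.50        30.4434       121.7736
  5        37.50        28.8974       144.4869
  6     1,037.50       758.8936     4,553.3613
  Σ                    919.6901     5,019.0098
P = 919.6901; D_Mac = 5.45728 yrs; D_mod = 5.18015 yrs.
DV01 ≈ 5.18015 × 919.6901 × 0.0001 = 0.476413.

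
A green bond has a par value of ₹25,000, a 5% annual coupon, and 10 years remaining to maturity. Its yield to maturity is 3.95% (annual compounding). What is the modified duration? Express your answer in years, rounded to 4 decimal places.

7.8836 years

Periodic yield y = 0.0395. First find Macaulay duration:
  t   CF        PV=CF/(1+0.0395)^t    t·PV
  1     1,250.00     1,202.5012     1,202.5012
  2     1,250.00     1,156.8073     2,313.6146
  3     1,250.00     1,112.8497     3,338.5492
  4     1,250.00     1,070.5625     4,282.2501
  5     1,250.00     1,029.8822     5,149.4109
  6     1,250.00       990.7477     5,944.4859
  7     1,250.00       953.1002     6,671.7013
  8     1,250.00       916.8833     7,335.0664
  9     1,250.00       882.0426     7,938.3836
  10   26,250.00    17,819.0428   178,190.4280
  Σ                 27,134.4195   222,366.3914
P = 27,134.4195; Macaulay duration = 222,366.3914 / 27,134.4195 = 8.19499 years.
Modified duration = D_Mac / (1 + y) = 8.19499 / 1.0395 = 7.88359 years.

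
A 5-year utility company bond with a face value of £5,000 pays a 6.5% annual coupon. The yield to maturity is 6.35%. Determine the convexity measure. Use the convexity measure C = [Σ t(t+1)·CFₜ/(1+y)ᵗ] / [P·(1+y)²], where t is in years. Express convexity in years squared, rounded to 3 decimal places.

With y = 0.0635:
  t   CF        PV=CF/(1+0.0635)^t    t·PV        t(t+1)·PV
  1       325.00       305.5947       305.5947         611.1895
  2       325.00       287.3481       574.6963       1,724.0888
  3       325.00       270.1910       810.5730       3,242.2920
  4       325.00       254.0583     1,016.2332       5,081.1660
  5     5,325.00     3,914.1020    19,570.5101     117,423.0605
  Σ                  5,031.2942    22,277.6073     128,081.7967
P = 5,031.2942.
Convexity = Σ t(t+1)·PV / [P·(1+y)²] = 128,081.7967 / (5,031.2942 × 1.131032) = 22.50778.

22.508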